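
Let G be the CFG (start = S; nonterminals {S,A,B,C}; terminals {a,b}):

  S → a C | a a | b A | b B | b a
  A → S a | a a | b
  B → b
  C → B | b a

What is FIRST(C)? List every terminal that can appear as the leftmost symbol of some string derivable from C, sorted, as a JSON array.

FIRST iteration:
[1]
  A via A→a a: +{a}
  A via A→b: +{b}
  B via B→b: +{b}
  C via C→B: +{b}
  S via S→a C: +{a}
  S via S→b A: +{b}
  S: {a,b}  A: {a,b}  B: {b}  C: {b}
[2] (stable)
  S: {a,b}  A: {a,b}  B: {b}  C: {b}

FIRST(C) = ["b"]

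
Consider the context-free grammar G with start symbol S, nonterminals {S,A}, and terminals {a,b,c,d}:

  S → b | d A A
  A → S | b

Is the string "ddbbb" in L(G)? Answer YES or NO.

Convert to CNF:
  S -> T0 X2 | b
  A -> T0 X1 | b
  T0 -> d
  X1 -> A A
  X2 -> A A

Fill CYK table bottom-up:
  T[0,0] 'd' = {T0}  orig:{}
  T[1,1] 'd' = {T0}  orig:{}
  T[2,2] 'b' = {A,S}
  T[3,3] 'b' = {A,S}
  T[4,4] 'b' = {A,S}
  T[0,1] 'dd' = ∅
  T[1,2] 'db' = ∅
  T[2,3] 'bb' = {X1,X2}  orig:{}
  T[3,4] 'bb' = {X1,X2}  orig:{}
  T[0,2] 'ddb' = ∅
  T[1,3] 'dbb' = {A,S}
  T[2,4] 'bbb' = ∅
  T[0,3] 'ddbb' = ∅
  T[1,4] 'dbbb' = {X1,X2}  orig:{}
  T[0,4] 'ddbbb' = {A,S}

S ∈ T[0,4] ⇒ YES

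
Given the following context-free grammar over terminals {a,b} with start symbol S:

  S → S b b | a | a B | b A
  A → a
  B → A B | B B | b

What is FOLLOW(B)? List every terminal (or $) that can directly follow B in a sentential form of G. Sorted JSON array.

FIRST sets, iterate to fixpoint:
round 1:
  A via A→a: +{a}
  B via B→A B: +{a}
  B via B→b: +{b}
  S via S→a: +{a}
  S via S→b A: +{b}
  FIRST[S]={a,b}  FIRST[A]={a}  FIRST[B]={a,b}
round 2: — fixpoint
  FIRST[S]={a,b}  FIRST[A]={a}  FIRST[B]={a,b}

FOLLOW sets:
seed FOLLOW(S) with $
iter 1:
  B→A B: FOLLOW(A) ⊇ FIRST(B) = {a,b}; new: +{a,b}
  B→B B: FOLLOW(B) ⊇ FIRST(B) = {a,b}; new: +{a,b}
  S→S b b: FOLLOW(S) ⊇ FIRST(b) = {b}; new: +{b}
  S→a B: FOLLOW(B) ⊇ FOLLOW(S) ⊇ {$,b}; new: +{$}
  S→b A: FOLLOW(A) ⊇ FOLLOW(S) ⊇ {$,b}; new: +{$}
  S: {$,b}  A: {$,a,b}  B: {$,a,b}
iter 2: (no change)
  S: {$,b}  A: {$,a,b}  B: {$,a,b}

FOLLOW(B) = ["$", "a", "b"]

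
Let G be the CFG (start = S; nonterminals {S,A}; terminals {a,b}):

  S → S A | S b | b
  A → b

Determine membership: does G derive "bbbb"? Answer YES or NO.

Convert to CNF:
  S -> S A | S T0 | b
  A -> b
  T0 -> b

CYK table (by increasing span):
  T[0,0] 'b' = {A,S,T0}  orig:{A,S}
  T[1,1] 'b' = {A,S,T0}  orig:{A,S}
  T[2,2] 'b' = {A,S,T0}  orig:{A,S}
  T[3,3] 'b' = {A,S,T0}  orig:{A,S}
  T[0,1] 'bb' = {S}
  T[1,2] 'bb' = {S}
  T[2,3] 'bb' = {S}
  T[0,2] 'bbb' = {S}
  T[1,3] 'bbb' = {S}
  T[0,3] 'bbbb' = {S}

S ∈ T[0,3] ⇒ YES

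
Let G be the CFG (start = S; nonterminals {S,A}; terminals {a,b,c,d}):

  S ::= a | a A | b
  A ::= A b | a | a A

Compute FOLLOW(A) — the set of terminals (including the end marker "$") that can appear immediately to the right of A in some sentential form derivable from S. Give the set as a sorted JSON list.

Compute FIRST by fixpoint:
round 1:
  A via A→a: +{a}
  S via S→a: +{a}
  S via S→b: +{b}
  FIRST(S)={a,b}  FIRST(A)={a}
round 2: done
  FIRST(S)={a,b}  FIRST(A)={a}

Compute FOLLOW by fixpoint:
initialize: $ ∈ FOLLOW(S)
round 1:
  A→A b: FOLLOW(A) ⊇ FIRST(b) = {b}; new: +{b}
  S→a A: FOLLOW(A) ⊇ FOLLOW(S) ⊇ {$}; new: +{$}
  FOLLOW(S)={$}  FOLLOW(A)={$,b}
round 2: (stable)
  FOLLOW(S)={$}  FOLLOW(A)={$,b}

FOLLOW(A) = ["$", "b"]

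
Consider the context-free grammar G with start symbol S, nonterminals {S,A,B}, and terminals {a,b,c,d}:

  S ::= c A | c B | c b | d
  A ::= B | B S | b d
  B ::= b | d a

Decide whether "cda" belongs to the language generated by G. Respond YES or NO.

CNF form of G:
  S -> T3 A | T3 B | T3 T0 | d
  A -> B S | T0 T1 | T1 T2 | b
  B -> T1 T2 | b
  T0 -> b
  T1 -> d
  T2 -> a
  T3 -> c

CYK fill:
  T[0,0] 'c' = {T3}  orig:{}
  T[1,1] 'd' = {S,T1}  orig:{S}
  T[2,2] 'a' = {T2}  orig:{}
  T[0,1] 'cd' = ∅
  T[1,2] 'da' = {A,B}
  T[0,2] 'cda' = {S}

S ∈ T[0,2] ⇒ YES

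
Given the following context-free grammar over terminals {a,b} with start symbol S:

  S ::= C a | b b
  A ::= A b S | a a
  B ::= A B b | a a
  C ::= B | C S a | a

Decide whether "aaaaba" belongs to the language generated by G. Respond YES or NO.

Convert to CNF:
  S -> C T1 | T0 T0
  A -> A X2 | T1 T1
  B -> A X3 | T1 T1
  C -> A X4 | C X5 | T1 T1 | a
  T0 -> b
  T1 -> a
  X2 -> T0 S
  X3 -> B T0
  X4 -> B T0
  X5 -> S T1

Fill CYK table bottom-up:
  T[0,0] 'a' = {C,T1}  orig:{C}
  T[1,1] 'a' = {C,T1}  orig:{C}
  T[2,2] 'a' = {C,T1}  orig:{C}
  T[3,3] 'a' = {C,T1}  orig:{C}
  T[4,4] 'b' = {T0}  orig:{}
  T[5,5] 'a' = {C,T1}  orig:{C}
  T[0,1] 'aa' = {A,B,C,S}
  T[1,2] 'aa' = {A,B,C,S}
  T[2,3] 'aa' = {A,B,C,S}
  T[3,4] 'ab' = ∅
  T[4,5] 'ba' = ∅
  T[0,2] 'aaa' = {S,X5}  orig:{S}
  T[1,3] 'aaa' = {S,X5}  orig:{S}
  T[2,4] 'aab' = {X3,X4}  orig:{}
  T[3,5] 'aba' = ∅
  T[0,3] 'aaaa' = {C,X5}  orig:{C}
  T[1,4] 'aaab' = ∅
  T[2,5] 'aaba' = ∅
  T[0,4] 'aaaab' = {B,C}
  T[1,5] 'aaaba' = ∅
  T[0,5] 'aaaaba' = {S}

S ∈ T[0,5] ⇒ YES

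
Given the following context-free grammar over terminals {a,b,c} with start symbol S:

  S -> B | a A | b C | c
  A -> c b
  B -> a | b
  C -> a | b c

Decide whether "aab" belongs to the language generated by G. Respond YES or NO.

Convert to CNF:
  S -> T1 C | T2 A | a | b | c
  A -> T0 T1
  B -> a | b
  C -> T1 T0 | a
  T0 -> c
  T1 -> b
  T2 -> a

CYK table (by increasing span):
  [0..0]={B,C,S,T2}  "a"  orig:{B,C,S}
  [1..1]={B,C,S,T2}  "a"  orig:{B,C,S}
  [2..2]={B,S,T1}  "b"  orig:{B,S}
  [0..1]=∅  "aa"
  [1..2]=∅  "ab"
  [0..2]=∅  "aab"

S ∉ T[0,2] ⇒ NO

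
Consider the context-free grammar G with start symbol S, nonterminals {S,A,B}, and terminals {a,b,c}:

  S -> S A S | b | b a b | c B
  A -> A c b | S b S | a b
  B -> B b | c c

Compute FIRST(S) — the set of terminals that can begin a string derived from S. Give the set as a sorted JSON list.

FIRST iteration:
[1]
  A via A→a b: +{a}
  B via B→c c: +{c}
  S via S→b: +{b}
  S via S→c B: +{c}
  FIRST(S)={b,c}  FIRST(A)={a}  FIRST(B)={c}
[2]
  A via A→S b S: +{b,c}
  FIRST(S)={b,c}  FIRST(A)={a,b,c}  FIRST(B)={c}
[3] done
  FIRST(S)={b,c}  FIRST(A)={a,b,c}  FIRST(B)={c}

FIRST(S) = ["b", "c"]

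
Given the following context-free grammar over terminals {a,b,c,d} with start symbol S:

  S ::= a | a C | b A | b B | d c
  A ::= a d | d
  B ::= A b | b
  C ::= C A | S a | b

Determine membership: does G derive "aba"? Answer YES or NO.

CNF form of G:
  S -> T0 C | T1 T3 | T2 A | T2 B | a
  A -> T0 T1 | d
  B -> A T2 | b
  C -> C A | S T0 | b
  T0 -> a
  T1 -> d
  T2 -> b
  T3 -> c

Fill CYK table bottom-up:
  T[0,0] 'a' = {S,T0}  orig:{S}
  T[1,1] 'b' = {B,C,T2}  orig:{B,C}
  T[2,2] 'a' = {S,T0}  orig:{S}
  T[0,1] 'ab' = {S}
  T[1,2] 'ba' = ∅
  T[0,2] 'aba' = {C}

S ∉ T[0,2] ⇒ NO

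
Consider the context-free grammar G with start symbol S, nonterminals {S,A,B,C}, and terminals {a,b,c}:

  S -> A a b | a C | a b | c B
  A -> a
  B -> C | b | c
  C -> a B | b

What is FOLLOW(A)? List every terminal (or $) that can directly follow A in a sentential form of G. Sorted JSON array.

FIRST sets, iterate to fixpoint:
pass 1:
  A via A→a: +{a}
  B via B→b: +{b}
  B via B→c: +{c}
  C via C→a B: +{a}
  C via C→b: +{b}
  S via S→A a b: +{a}
  S via S→c B: +{c}
  FIRST[S]={a,c}  FIRST[A]={a}  FIRST[B]={b,c}  FIRST[C]={a,b}
pass 2:
  B via B→C: +{a}
  FIRST[S]={a,c}  FIRST[A]={a}  FIRST[B]={a,b,c}  FIRST[C]={a,b}
pass 3: — fixpoint
  FIRST[S]={a,c}  FIRST[A]={a}  FIRST[B]={a,b,c}  FIRST[C]={a,b}

Compute FOLLOW by fixpoint:
FOLLOW(S) := {$}
round 1:
  S→A a b: FOLLOW(A) ⊇ FIRST(a) = {a}; new: +{a}
  S→a C: FOLLOW(C) ⊇ FOLLOW(S) ⊇ {$}; new: +{$}
  S→c B: FOLLOW(B) ⊇ FOLLOW(S) ⊇ {$}; new: +{$}
  FOLLOW(S)={$}  FOLLOW(A)={a}  FOLLOW(B)={$}  FOLLOW(C)={$}
round 2: (no change)
  FOLLOW(S)={$}  FOLLOW(A)={a}  FOLLOW(B)={$}  FOLLOW(C)={$}

FOLLOW(A) = ["a"]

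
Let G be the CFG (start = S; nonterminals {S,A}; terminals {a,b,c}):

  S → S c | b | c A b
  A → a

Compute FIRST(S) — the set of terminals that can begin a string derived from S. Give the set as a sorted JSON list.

FIRST iteration:
round 1:
  A via A→a: +{a}
  S via S→b: +{b}
  S via S→c A b: +{c}
  FIRST(S)={b,c}  FIRST(A)={a}
round 2: — fixpoint
  FIRST(S)={b,c}  FIRST(A)={a}

FIRST(S) = ["b", "c"]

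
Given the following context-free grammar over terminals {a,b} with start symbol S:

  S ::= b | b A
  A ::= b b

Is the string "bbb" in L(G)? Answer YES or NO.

Convert to CNF:
  S -> T0 A | b
  A -> T0 T0
  T0 -> b

CYK fill:
  cell(0,0) b: {S,T0}  orig:{S}
  cell(1,1) b: {S,T0}  orig:{S}
  cell(2,2) b: {S,T0}  orig:{S}
  cell(0,1) bb: {A}
  cell(1,2) bb: {A}
  cell(0,2) bbb: {S}

S ∈ T[0,2] ⇒ YES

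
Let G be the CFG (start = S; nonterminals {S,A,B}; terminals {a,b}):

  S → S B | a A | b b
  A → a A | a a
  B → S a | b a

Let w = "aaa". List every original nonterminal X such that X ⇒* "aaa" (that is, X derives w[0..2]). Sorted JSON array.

CNF form of G:
  S -> S B | T0 A | T1 T1
  A -> T0 A | T0 T0
  B -> S T0 | T1 T0
  T0 -> a
  T1 -> b

CYK table (by increasing span) — only the sub-triangle for w[0..2]:
  cell(0,0) a: {T0}  orig:{}
  cell(1,1) a: {T0}  orig:{}
  cell(2,2) a: {T0}  orig:{}
  cell(0,1) aa: {A}
  cell(1,2) aa: {A}
  cell(0,2) aaa: {A,S}

Original NTs in T[0,2] deriving "aaa": ["A", "S"]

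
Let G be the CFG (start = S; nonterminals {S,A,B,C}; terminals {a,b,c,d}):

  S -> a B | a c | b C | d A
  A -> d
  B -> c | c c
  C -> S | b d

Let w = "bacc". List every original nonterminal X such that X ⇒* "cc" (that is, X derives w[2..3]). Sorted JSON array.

Convert to CNF:
  S -> T1 B | T1 T0 | T2 C | T3 A
  A -> d
  B -> T0 T0 | c
  C -> T1 B | T1 T0 | T2 C | T2 T3 | T3 A
  T0 -> c
  T1 -> a
  T2 -> b
  T3 -> d

CYK fill — only the sub-triangle for w[2..3]:
  [2..2]={B,T0}  "c"  orig:{B}
  [3..3]={B,T0}  "c"  orig:{B}
  [2..3]={B}  "cc"

Original NTs in T[2,3] deriving "cc": ["B"]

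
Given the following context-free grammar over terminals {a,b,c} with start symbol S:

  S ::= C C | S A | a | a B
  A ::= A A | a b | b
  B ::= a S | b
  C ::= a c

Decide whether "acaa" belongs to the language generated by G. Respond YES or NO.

CNF form of G:
  S -> C C | S A | T0 B | a
  A -> A A | T0 T1 | b
  B -> T0 S | b
  C -> T0 T2
  T0 -> a
  T1 -> b
  T2 -> c

Fill CYK table bottom-up:
  cell(0,0) a: {S,T0}  orig:{S}
  cell(1,1) c: {T2}  orig:{}
  cell(2,2) a: {S,T0}  orig:{S}
  cell(3,3) a: {S,T0}  orig:{S}
  cell(0,1) ac: {C}
  cell(1,2) ca: ∅
  cell(2,3) aa: {B}
  cell(0,2) aca: ∅
  cell(1,3) caa: ∅
  cell(0,3) acaa: ∅

S ∉ T[0,3] ⇒ NO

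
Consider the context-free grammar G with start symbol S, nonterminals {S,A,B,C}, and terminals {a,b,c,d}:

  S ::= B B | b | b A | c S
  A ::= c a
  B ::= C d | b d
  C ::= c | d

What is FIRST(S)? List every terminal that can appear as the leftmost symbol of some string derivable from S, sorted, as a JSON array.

FIRST sets, iterate to fixpoint:
iter 1:
  A via A→c a: +{c}
  B via B→b d: +{b}
  C via C→c: +{c}
  C via C→d: +{d}
  S via S→B B: +{b}
  S via S→c S: +{c}
  FIRST[S]={b,c}  FIRST[A]={c}  FIRST[B]={b}  FIRST[C]={c,d}
iter 2:
  B via B→C d: +{c,d}
  S via S→B B: +{d}
  FIRST[S]={b,c,d}  FIRST[A]={c}  FIRST[B]={b,c,d}  FIRST[C]={c,d}
iter 3: — fixpoint
  FIRST[S]={b,c,d}  FIRST[A]={c}  FIRST[B]={b,c,d}  FIRST[C]={c,d}

FIRST(S) = ["b", "c", "d"]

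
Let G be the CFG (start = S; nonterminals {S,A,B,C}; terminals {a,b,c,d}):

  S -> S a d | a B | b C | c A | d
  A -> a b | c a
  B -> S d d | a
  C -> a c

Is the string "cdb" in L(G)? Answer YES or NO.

CNF form of G:
  S -> S X5 | T0 B | T1 C | T2 A | d
  A -> T0 T1 | T2 T0
  B -> S X4 | a
  C -> T0 T2
  T0 -> a
  T1 -> b
  T2 -> c
  T3 -> d
  X4 -> T3 T3
  X5 -> T0 T3

CYK fill:
  T[0,0] 'c' = {T2}  orig:{}
  T[1,1] 'd' = {S,T3}  orig:{S}
  T[2,2] 'b' = {T1}  orig:{}
  T[0,1] 'cd' = ∅
  T[1,2] 'db' = ∅
  T[0,2] 'cdb' = ∅

S ∉ T[0,2] ⇒ NO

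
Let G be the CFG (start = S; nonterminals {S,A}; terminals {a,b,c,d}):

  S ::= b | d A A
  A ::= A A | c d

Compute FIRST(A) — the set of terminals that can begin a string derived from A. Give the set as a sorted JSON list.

FIRST sets, iterate to fixpoint:
pass 1:
  A via A→c d: +{c}
  S via S→b: +{b}
  S via S→d A A: +{d}
  FIRST[S]={b,d}  FIRST[A]={c}
pass 2: — fixpoint
  FIRST[S]={b,d}  FIRST[A]={c}

FIRST(A) = ["c"]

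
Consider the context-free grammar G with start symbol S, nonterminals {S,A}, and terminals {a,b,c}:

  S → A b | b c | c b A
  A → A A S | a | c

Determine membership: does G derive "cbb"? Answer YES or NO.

Convert to CNF:
  S -> A T0 | T0 T1 | T1 X3
  A -> A X2 | a | c
  T0 -> b
  T1 -> c
  X2 -> A S
  X3 -> T0 A

Fill CYK table bottom-up:
  cell(0,0) c: {A,T1}  orig:{A}
  cell(1,1) b: {T0}  orig:{}
  cell(2,2) b: {T0}  orig:{}
  cell(0,1) cb: {S}
  cell(1,2) bb: ∅
  cell(0,2) cbb: ∅

S ∉ T[0,2] ⇒ NO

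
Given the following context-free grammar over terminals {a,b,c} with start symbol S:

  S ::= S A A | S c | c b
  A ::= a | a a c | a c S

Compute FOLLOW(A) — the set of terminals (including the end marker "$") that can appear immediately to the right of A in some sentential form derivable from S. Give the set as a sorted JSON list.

FIRST sets, iterate to fixpoint:
round 1:
  A via A→a: +{a}
  S via S→c b: +{c}
  FIRST[S]={c}  FIRST[A]={a}
round 2: — fixpoint
  FIRST[S]={c}  FIRST[A]={a}

FOLLOW iteration:
FOLLOW(S) := {$}
round 1:
  S→S A A: FOLLOW(S) ⊇ FIRST(A) = {a}; new: +{a}
  S→S A A: FOLLOW(A) ⊇ FIRST(A) = {a}; new: +{a}
  S→S A A: FOLLOW(A) ⊇ FOLLOW(S) ⊇ {$,a}; new: +{$}
  S→S c: FOLLOW(S) ⊇ FIRST(c) = {c}; new: +{c}
  FOLLOW[S]={$,a,c}  FOLLOW[A]={$,a}
round 2:
  S→S A A: FOLLOW(A) ⊇ FOLLOW(S) ⊇ {$,a,c}; new: +{c}
  FOLLOW[S]={$,a,c}  FOLLOW[A]={$,a,c}
round 3: — fixpoint
  FOLLOW[S]={$,a,c}  FOLLOW[A]={$,a,c}

FOLLOW(A) = ["$", "a", "c"]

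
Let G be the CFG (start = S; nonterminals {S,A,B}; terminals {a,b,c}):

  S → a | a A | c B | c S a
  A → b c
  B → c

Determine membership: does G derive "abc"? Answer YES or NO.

CNF form of G:
  S -> T1 B | T1 X3 | T2 A | a
  A -> T0 T1
  B -> c
  T0 -> b
  T1 -> c
  T2 -> a
  X3 -> S T2

Fill CYK table bottom-up:
  cell(0,0) a: {S,T2}  orig:{S}
  cell(1,1) b: {T0}  orig:{}
  cell(2,2) c: {B,T1}  orig:{B}
  cell(0,1) ab: ∅
  cell(1,2) bc: {A}
  cell(0,2) abc: {S}

S ∈ T[0,2] ⇒ YES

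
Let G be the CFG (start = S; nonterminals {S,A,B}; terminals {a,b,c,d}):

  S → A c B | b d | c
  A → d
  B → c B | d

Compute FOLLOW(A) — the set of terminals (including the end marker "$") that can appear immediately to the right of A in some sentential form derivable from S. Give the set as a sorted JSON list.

Compute FIRST by fixpoint:
round 1:
  A via A→d: +{d}
  B via B→c B: +{c}
  B via B→d: +{d}
  S via S→A c B: +{d}
  S via S→b d: +{b}
  S via S→c: +{c}
  FIRST(S)={b,c,d}  FIRST(A)={d}  FIRST(B)={c,d}
round 2: (stable)
  FIRST(S)={b,c,d}  FIRST(A)={d}  FIRST(B)={c,d}

FOLLOW sets:
FOLLOW(S) := {$}
round 1:
  S→A c B: FOLLOW(A) ⊇ FIRST(c) = {c}; new: +{c}
  S→A c B: FOLLOW(B) ⊇ FOLLOW(S) ⊇ {$}; new: +{$}
  S: {$}  A: {c}  B: {$}
round 2: (no change)
  S: {$}  A: {c}  B: {$}

FOLLOW(A) = ["c"]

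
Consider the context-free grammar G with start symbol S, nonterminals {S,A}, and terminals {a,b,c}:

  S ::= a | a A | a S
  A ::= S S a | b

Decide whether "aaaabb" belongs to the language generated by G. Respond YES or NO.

Convert to CNF:
  S -> T0 A | T0 S | a
  A -> S X1 | b
  T0 -> a
  X1 -> S T0

Fill CYK table bottom-up:
  [0..0]={S,T0}  "a"  orig:{S}
  [1..1]={S,T0}  "a"  orig:{S}
  [2..2]={S,T0}  "a"  orig:{S}
  [3..3]={S,T0}  "a"  orig:{S}
  [4..4]={A}  "b"
  [5..5]={A}  "b"
  [0..1]={S,X1}  "aa"  orig:{S}
  [1..2]={S,X1}  "aa"  orig:{S}
  [2..3]={S,X1}  "aa"  orig:{S}
  [3..4]={S}  "ab"
  [4..5]=∅  "bb"
  [0..2]={A,S,X1}  "aaa"  orig:{A,S}
  [1..3]={A,S,X1}  "aaa"  orig:{A,S}
  [2..4]={S}  "aab"
  [3..5]=∅  "abb"
  [0..3]={A,S,X1}  "aaaa"  orig:{A,S}
  [1..4]={S}  "aaab"
  [2..5]=∅  "aabb"
  [0..4]={S}  "aaaab"
  [1..5]=∅  "aaabb"
  [0..5]=∅  "aaaabb"

S ∉ T[0,5] ⇒ NO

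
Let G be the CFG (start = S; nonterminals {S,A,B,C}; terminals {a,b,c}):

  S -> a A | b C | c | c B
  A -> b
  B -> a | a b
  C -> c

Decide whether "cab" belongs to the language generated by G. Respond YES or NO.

Convert to CNF:
  S -> T0 A | T1 C | T2 B | c
  A -> b
  B -> T0 T1 | a
  C -> c
  T0 -> a
  T1 -> b
  T2 -> c

CYK fill:
  T[0,0] 'c' = {C,S,T2}  orig:{C,S}
  T[1,1] 'a' = {B,T0}  orig:{B}
  T[2,2] 'b' = {A,T1}  orig:{A}
  T[0,1] 'ca' = {S}
  T[1,2] 'ab' = {B,S}
  T[0,2] 'cab' = {S}

S ∈ T[0,2] ⇒ YES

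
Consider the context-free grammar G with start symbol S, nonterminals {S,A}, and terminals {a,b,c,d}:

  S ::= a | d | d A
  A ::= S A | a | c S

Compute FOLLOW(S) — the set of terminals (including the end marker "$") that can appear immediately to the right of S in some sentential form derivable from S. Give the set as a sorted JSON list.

FIRST sets, iterate to fixpoint:
round 1:
  A via A→a: +{a}
  A via A→c S: +{c}
  S via S→a: +{a}
  S via S→d: +{d}
  S: {a,d}  A: {a,c}
round 2:
  A via A→S A: +{d}
  S: {a,d}  A: {a,c,d}
round 3: (stable)
  S: {a,d}  A: {a,c,d}

FOLLOW sets:
seed FOLLOW(S) with $
round 1:
  A→S A: FOLLOW(S) ⊇ FIRST(A) = {a,c,d}; new: +{a,c,d}
  S→d A: FOLLOW(A) ⊇ FOLLOW(S) ⊇ {$,a,c,d}; new: +{$,a,c,d}
  S: {$,a,c,d}  A: {$,a,c,d}
round 2: done
  S: {$,a,c,d}  A: {$,a,c,d}

FOLLOW(S) = ["$", "a", "c", "d"]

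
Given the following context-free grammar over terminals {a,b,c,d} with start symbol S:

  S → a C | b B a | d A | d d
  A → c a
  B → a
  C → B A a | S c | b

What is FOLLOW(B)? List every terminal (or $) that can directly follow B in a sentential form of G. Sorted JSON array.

FIRST iteration:
pass 1:
  A via A→c a: +{c}
  B via B→a: +{a}
  C via C→B A a: +{a}
  C via C→b: +{b}
  S via S→a C: +{a}
  S via S→b B a: +{b}
  S via S→d A: +{d}
  S: {a,b,d}  A: {c}  B: {a}  C: {a,b}
pass 2:
  C via C→S c: +{d}
  S: {a,b,d}  A: {c}  B: {a}  C: {a,b,d}
pass 3: (no change)
  S: {a,b,d}  A: {c}  B: {a}  C: {a,b,d}

Compute FOLLOW by fixpoint:
seed FOLLOW(S) with $
iter 1:
  C→B A a: FOLLOW(B) ⊇ FIRST(A) = {c}; new: +{c}
  C→B A a: FOLLOW(A) ⊇ FIRST(a) = {a}; new: +{a}
  C→S c: FOLLOW(S) ⊇ FIRST(c) = {c}; new: +{c}
  S→a C: FOLLOW(C) ⊇ FOLLOW(S) ⊇ {$,c}; new: +{$,c}
  S→b B a: FOLLOW(B) ⊇ FIRST(a) = {a}; new: +{a}
  S→d A: FOLLOW(A) ⊇ FOLLOW(S) ⊇ {$,c}; new: +{$,c}
  S: {$,c}  A: {$,a,c}  B: {a,c}  C: {$,c}
iter 2: — fixpoint
  S: {$,c}  A: {$,a,c}  B: {a,c}  C: {$,c}

FOLLOW(B) = ["a", "c"]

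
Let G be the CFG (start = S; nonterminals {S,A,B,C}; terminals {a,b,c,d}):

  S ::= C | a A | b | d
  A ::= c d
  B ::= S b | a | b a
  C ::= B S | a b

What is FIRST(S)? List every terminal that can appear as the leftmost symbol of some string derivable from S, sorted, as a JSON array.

FIRST iteration:
[1]
  A via A→c d: +{c}
  B via B→a: +{a}
  B via B→b a: +{b}
  C via C→B S: +{a,b}
  S via S→C: +{a,b}
  S via S→d: +{d}
  S: {a,b,d}  A: {c}  B: {a,b}  C: {a,b}
[2]
  B via B→S b: +{d}
  C via C→B S: +{d}
  S: {a,b,d}  A: {c}  B: {a,b,d}  C: {a,b,d}
[3] done
  S: {a,b,d}  A: {c}  B: {a,b,d}  C: {a,b,d}

FIRST(S) = ["a", "b", "d"]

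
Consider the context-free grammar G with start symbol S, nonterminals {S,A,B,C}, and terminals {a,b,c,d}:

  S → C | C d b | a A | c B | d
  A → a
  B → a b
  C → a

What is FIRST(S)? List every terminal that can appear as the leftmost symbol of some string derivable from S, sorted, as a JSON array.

FIRST iteration:
iter 1:
  A via A→a: +{a}
  B via B→a b: +{a}
  C via C→a: +{a}
  S via S→C: +{a}
  S via S→c B: +{c}
  S via S→d: +{d}
  FIRST[S]={a,c,d}  FIRST[A]={a}  FIRST[B]={a}  FIRST[C]={a}
iter 2: (no change)
  FIRST[S]={a,c,d}  FIRST[A]={a}  FIRST[B]={a}  FIRST[C]={a}

FIRST(S) = ["a", "c", "d"]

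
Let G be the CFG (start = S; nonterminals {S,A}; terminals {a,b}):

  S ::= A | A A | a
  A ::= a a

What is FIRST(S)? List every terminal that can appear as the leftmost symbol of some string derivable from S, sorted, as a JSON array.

FIRST sets, iterate to fixpoint:
iter 1:
  A via A→a a: +{a}
  S via S→A: +{a}
  FIRST(S)={a}  FIRST(A)={a}
iter 2: (no change)
  FIRST(S)={a}  FIRST(A)={a}

FIRST(S) = ["a"]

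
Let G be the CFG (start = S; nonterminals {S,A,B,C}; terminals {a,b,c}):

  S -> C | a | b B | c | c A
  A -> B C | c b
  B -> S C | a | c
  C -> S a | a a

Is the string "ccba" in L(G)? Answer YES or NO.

Convert to CNF:
  S -> S T2 | T0 A | T1 B | T2 T2 | a | c
  A -> B C | T0 T1
  B -> S C | a | c
  C -> S T2 | T2 T2
  T0 -> c
  T1 -> b
  T2 -> a

Fill CYK table bottom-up:
  T[0,0] 'c' = {B,S,T0}  orig:{B,S}
  T[1,1] 'c' = {B,S,T0}  orig:{B,S}
  T[2,2] 'b' = {T1}  orig:{}
  T[3,3] 'a' = {B,S,T2}  orig:{B,S}
  T[0,1] 'cc' = ∅
  T[1,2] 'cb' = {A}
  T[2,3] 'ba' = {S}
  T[0,2] 'ccb' = {S}
  T[1,3] 'cba' = ∅
  T[0,3] 'ccba' = {C,S}

S ∈ T[0,3] ⇒ YES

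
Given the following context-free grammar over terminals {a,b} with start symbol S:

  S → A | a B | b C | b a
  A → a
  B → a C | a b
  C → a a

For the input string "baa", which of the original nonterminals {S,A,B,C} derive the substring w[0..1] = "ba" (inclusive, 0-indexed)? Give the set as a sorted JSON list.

Convert to CNF:
  S -> T0 B | T1 C | T1 T0 | a
  A -> a
  B -> T0 C | T0 T1
  C -> T0 T0
  T0 -> a
  T1 -> b

CYK fill, restricted to cells inside w[0..1]:
  [0..0]={T1}  "b"  orig:{}
  [1..1]={A,S,T0}  "a"  orig:{A,S}
  [0..1]={S}  "ba"

Original NTs in T[0,1] deriving "ba": ["S"]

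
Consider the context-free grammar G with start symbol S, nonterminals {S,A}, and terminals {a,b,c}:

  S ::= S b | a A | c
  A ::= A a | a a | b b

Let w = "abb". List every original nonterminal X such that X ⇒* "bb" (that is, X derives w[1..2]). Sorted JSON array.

Convert to CNF:
  S -> S T1 | T0 A | c
  A -> A T0 | T0 T0 | T1 T1
  T0 -> a
  T1 -> b

CYK fill, restricted to cells inside w[1..2]:
  [1..1]={T1}  "b"  orig:{}
  [2..2]={T1}  "b"  orig:{}
  [1..2]={A}  "bb"

Original NTs in T[1,2] deriving "bb": ["A"]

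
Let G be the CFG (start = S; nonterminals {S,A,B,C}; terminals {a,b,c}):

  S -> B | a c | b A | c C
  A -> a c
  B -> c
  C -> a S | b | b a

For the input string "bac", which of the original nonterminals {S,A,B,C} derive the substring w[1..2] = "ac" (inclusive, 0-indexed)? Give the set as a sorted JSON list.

Convert to CNF:
  S -> T0 T1 | T1 C | T2 A | c
  A -> T0 T1
  B -> c
  C -> T0 S | T2 T0 | b
  T0 -> a
  T1 -> c
  T2 -> b

CYK table (by increasing span) (cells [i..j] with 1 ≤ i ≤ j ≤ 2 only):
  cell(1,1) a: {T0}  orig:{}
  cell(2,2) c: {B,S,T1}  orig:{B,S}
  cell(1,2) ac: {A,C,S}

Original NTs in T[1,2] deriving "ac": ["A", "C", "S"]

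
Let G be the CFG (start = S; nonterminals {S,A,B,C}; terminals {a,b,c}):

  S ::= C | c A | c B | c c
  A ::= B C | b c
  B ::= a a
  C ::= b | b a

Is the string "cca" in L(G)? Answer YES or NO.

CNF form of G:
  S -> T0 T2 | T1 A | T1 B | T1 T1 | b
  A -> B C | T0 T1
  B -> T2 T2
  C -> T0 T2 | b
  T0 -> b
  T1 -> c
  T2 -> a

CYK table (by increasing span):
  [0..0]={T1}  "c"  orig:{}
  [1..1]={T1}  "c"  orig:{}
  [2..2]={T2}  "a"  orig:{}
  [0..1]={S}  "cc"
  [1..2]=∅  "ca"
  [0..2]=∅  "cca"

S ∉ T[0,2] ⇒ NO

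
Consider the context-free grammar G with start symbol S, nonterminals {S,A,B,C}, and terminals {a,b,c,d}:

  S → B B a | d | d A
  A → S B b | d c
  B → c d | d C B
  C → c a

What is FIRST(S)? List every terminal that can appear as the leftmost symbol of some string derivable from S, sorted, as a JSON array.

FIRST sets, iterate to fixpoint:
round 1:
  A via A→d c: +{d}
  B via B→c d: +{c}
  B via B→d C B: +{d}
  C via C→c a: +{c}
  S via S→B B a: +{c,d}
  S: {c,d}  A: {d}  B: {c,d}  C: {c}
round 2:
  A via A→S B b: +{c}
  S: {c,d}  A: {c,d}  B: {c,d}  C: {c}
round 3: done
  S: {c,d}  A: {c,d}  B: {c,d}  C: {c}

FIRST(S) = ["c", "d"]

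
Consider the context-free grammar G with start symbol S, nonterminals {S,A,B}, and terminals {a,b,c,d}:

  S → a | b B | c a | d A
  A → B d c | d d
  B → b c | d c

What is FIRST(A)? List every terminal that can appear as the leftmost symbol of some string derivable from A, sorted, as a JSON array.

Compute FIRST by fixpoint:
iter 1:
  A via A→d d: +{d}
  B via B→b c: +{b}
  B via B→d c: +{d}
  S via S→a: +{a}
  S via S→b B: +{b}
  S via S→c a: +{c}
  S via S→d A: +{d}
  FIRST[S]={a,b,c,d}  FIRST[A]={d}  FIRST[B]={b,d}
iter 2:
  A via A→B d c: +{b}
  FIRST[S]={a,b,c,d}  FIRST[A]={b,d}  FIRST[B]={b,d}
iter 3: — fixpoint
  FIRST[S]={a,b,c,d}  FIRST[A]={b,d}  FIRST[B]={b,d}

FIRST(A) = ["b", "d"]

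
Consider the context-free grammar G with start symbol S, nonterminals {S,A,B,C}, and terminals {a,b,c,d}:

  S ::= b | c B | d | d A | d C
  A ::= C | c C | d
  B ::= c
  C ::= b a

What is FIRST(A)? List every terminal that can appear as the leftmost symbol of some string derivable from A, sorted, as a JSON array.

FIRST iteration:
round 1:
  A via A→c C: +{c}
  A via A→d: +{d}
  B via B→c: +{c}
  C via C→b a: +{b}
  S via S→b: +{b}
  S via S→c B: +{c}
  S via S→d: +{d}
  FIRST(S)={b,c,d}  FIRST(A)={c,d}  FIRST(B)={c}  FIRST(C)={b}
round 2:
  A via A→C: +{b}
  FIRST(S)={b,c,d}  FIRST(A)={b,c,d}  FIRST(B)={c}  FIRST(C)={b}
round 3: done
  FIRST(S)={b,c,d}  FIRST(A)={b,c,d}  FIRST(B)={c}  FIRST(C)={b}

FIRST(A) = ["b", "c", "d"]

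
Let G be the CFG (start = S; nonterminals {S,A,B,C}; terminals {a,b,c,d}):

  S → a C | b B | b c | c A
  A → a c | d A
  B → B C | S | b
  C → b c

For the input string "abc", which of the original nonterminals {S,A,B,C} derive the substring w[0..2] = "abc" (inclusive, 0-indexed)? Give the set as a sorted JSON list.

Convert to CNF:
  S -> T0 C | T1 A | T3 B | T3 T1
  A -> T0 T1 | T2 A
  B -> B C | T0 C | T1 A | T3 B | T3 T1 | b
  C -> T3 T1
  T0 -> a
  T1 -> c
  T2 -> d
  T3 -> b

CYK fill, restricted to cells inside w[0..2]:
  cell(0,0) a: {T0}  orig:{}
  cell(1,1) b: {B,T3}  orig:{B}
  cell(2,2) c: {T1}  orig:{}
  cell(0,1) ab: ∅
  cell(1,2) bc: {B,C,S}
  cell(0,2) abc: {B,S}

Original NTs in T[0,2] deriving "abc": ["B", "S"]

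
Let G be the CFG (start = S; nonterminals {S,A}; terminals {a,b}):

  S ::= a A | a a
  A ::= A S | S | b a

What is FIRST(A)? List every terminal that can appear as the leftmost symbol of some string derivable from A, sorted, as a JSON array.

FIRST sets, iterate to fixpoint:
pass 1:
  A via A→b a: +{b}
  S via S→a A: +{a}
  S: {a}  A: {b}
pass 2:
  A via A→S: +{a}
  S: {a}  A: {a,b}
pass 3: — fixpoint
  S: {a}  A: {a,b}

FIRST(A) = ["a", "b"]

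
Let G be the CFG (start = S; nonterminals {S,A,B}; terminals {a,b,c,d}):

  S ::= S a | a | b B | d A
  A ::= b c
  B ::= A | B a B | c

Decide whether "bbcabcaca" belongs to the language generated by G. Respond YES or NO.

CNF form of G:
  S -> S T2 | T0 B | T3 A | a
  A -> T0 T1
  B -> B X4 | T0 T1 | c
  T0 -> b
  T1 -> c
  T2 -> a
  T3 -> d
  X4 -> T2 B

CYK table (by increasing span):
  [0..0]={T0}  "b"  orig:{}
  [1..1]={T0}  "b"  orig:{}
  [2..2]={B,T1}  "c"  orig:{B}
  [3..3]={S,T2}  "a"  orig:{S}
  [4..4]={T0}  "b"  orig:{}
  [5..5]={B,T1}  "c"  orig:{B}
  [6..6]={S,T2}  "a"  orig:{S}
  [7..7]={B,T1}  "c"  orig:{B}
  [8..8]={S,T2}  "a"  orig:{S}
  [0..1]=∅  "bb"
  [1..2]={A,B,S}  "bc"
  [2..3]=∅  "ca"
  [3..4]=∅  "ab"
  [4..5]={A,B,S}  "bc"
  [5..6]=∅  "ca"
  [6..7]={X4}  "ac"  orig:{}
  [7..8]=∅  "ca"
  [0..2]={S}  "bbc"
  [1..3]={S}  "bca"
  [2..4]=∅  "cab"
  [3..5]={X4}  "abc"  orig:{}
  [4..6]={S}  "bca"
  [5..7]={B}  "cac"
  [6..8]=∅  "aca"
  [0..3]={S}  "bbca"
  [1..4]=∅  "bcab"
  [2..5]={B}  "cabc"
  [3..6]=∅  "abca"
  [4..7]={B,S}  "bcac"
  [5..8]=∅  "caca"
  [0..4]=∅  "bbcab"
  [1..5]={B,S}  "bcabc"
  [2..6]=∅  "cabca"
  [3..7]={X4}  "abcac"  orig:{}
  [4..8]={S}  "bcaca"
  [0..5]={S}  "bbcabc"
  [1..6]={S}  "bcabca"
  [2..7]={B}  "cabcac"
  [3..8]=∅  "abcaca"
  [0..6]={S}  "bbcabca"
  [1..7]={B,S}  "bcabcac"
  [2..8]=∅  "cabcaca"
  [0..7]={S}  "bbcabcac"
  [1..8]={S}  "bcabcaca"
  [0..8]={S}  "bbcabcaca"

S ∈ T[0,8] ⇒ YES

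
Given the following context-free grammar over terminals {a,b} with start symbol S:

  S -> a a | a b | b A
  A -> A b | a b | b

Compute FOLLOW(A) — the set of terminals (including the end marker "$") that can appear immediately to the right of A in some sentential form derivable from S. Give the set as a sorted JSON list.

FIRST sets, iterate to fixpoint:
round 1:
  A via A→a b: +{a}
  A via A→b: +{b}
  S via S→a a: +{a}
  S via S→b A: +{b}
  FIRST(S)={a,b}  FIRST(A)={a,b}
round 2: done
  FIRST(S)={a,b}  FIRST(A)={a,b}

FOLLOW iteration:
seed FOLLOW(S) with $
[1]
  A→A b: FOLLOW(A) ⊇ FIRST(b) = {b}; new: +{b}
  S→b A: FOLLOW(A) ⊇ FOLLOW(S) ⊇ {$}; new: +{$}
  S: {$}  A: {$,b}
[2] done
  S: {$}  A: {$,b}

FOLLOW(A) = ["$", "b"]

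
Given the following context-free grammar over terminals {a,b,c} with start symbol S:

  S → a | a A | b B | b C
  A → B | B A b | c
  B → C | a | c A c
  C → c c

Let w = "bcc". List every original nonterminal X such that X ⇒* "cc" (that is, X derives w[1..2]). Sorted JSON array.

Convert to CNF:
  S -> T0 B | T0 C | T2 A | a
  A -> B X3 | T1 T1 | T1 X4 | a | c
  B -> T1 T1 | T1 X5 | a
  C -> T1 T1
  T0 -> b
  T1 -> c
  T2 -> a
  X3 -> A T0
  X4 -> A T1
  X5 -> A T1

CYK table (by increasing span) — only the sub-triangle for w[1..2]:
  cell(1,1) c: {A,T1}  orig:{A}
  cell(2,2) c: {A,T1}  orig:{A}
  cell(1,2) cc: {A,B,C,X4,X5}  orig:{A,B,C}

Original NTs in T[1,2] deriving "cc": ["A", "B", "C"]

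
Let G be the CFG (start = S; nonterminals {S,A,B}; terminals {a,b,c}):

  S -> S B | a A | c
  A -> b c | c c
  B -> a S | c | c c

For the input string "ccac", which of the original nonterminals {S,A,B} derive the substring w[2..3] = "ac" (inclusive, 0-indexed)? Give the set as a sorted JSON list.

Convert to CNF:
  S -> S B | T2 A | c
  A -> T0 T1 | T1 T1
  B -> T1 T1 | T2 S | c
  T0 -> b
  T1 -> c
  T2 -> a

CYK fill, restricted to cells inside w[2..3]:
  T[2,2] 'a' = {T2}  orig:{}
  T[3,3] 'c' = {B,S,T1}  orig:{B,S}
  T[2,3] 'ac' = {B}

Original NTs in T[2,3] deriving "ac": ["B"]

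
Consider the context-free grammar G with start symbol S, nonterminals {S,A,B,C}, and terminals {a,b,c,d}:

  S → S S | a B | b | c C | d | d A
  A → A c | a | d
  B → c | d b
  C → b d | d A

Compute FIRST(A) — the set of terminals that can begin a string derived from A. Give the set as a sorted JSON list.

Compute FIRST by fixpoint:
pass 1:
  A via A→a: +{a}
  A via A→d: +{d}
  B via B→c: +{c}
  B via B→d b: +{d}
  C via C→b d: +{b}
  C via C→d A: +{d}
  S via S→a B: +{a}
  S via S→b: +{b}
  S via S→c C: +{c}
  S via S→d: +{d}
  FIRST[S]={a,b,c,d}  FIRST[A]={a,d}  FIRST[B]={c,d}  FIRST[C]={b,d}
pass 2: — fixpoint
  FIRST[S]={a,b,c,d}  FIRST[A]={a,d}  FIRST[B]={c,d}  FIRST[C]={b,d}

FIRST(A) = ["a", "d"]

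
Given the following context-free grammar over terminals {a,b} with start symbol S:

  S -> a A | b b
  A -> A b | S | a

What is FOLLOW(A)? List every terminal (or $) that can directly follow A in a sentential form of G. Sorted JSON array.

FIRST iteration:
iter 1:
  A via A→a: +{a}
  S via S→a A: +{a}
  S via S→b b: +{b}
  FIRST[S]={a,b}  FIRST[A]={a}
iter 2:
  A via A→S: +{b}
  FIRST[S]={a,b}  FIRST[A]={a,b}
iter 3: — fixpoint
  FIRST[S]={a,b}  FIRST[A]={a,b}

Compute FOLLOW by fixpoint:
seed FOLLOW(S) with $
round 1:
  A→A b: FOLLOW(A) ⊇ FIRST(b) = {b}; new: +{b}
  A→S: FOLLOW(S) ⊇ FOLLOW(A) ⊇ {b}; new: +{b}
  S→a A: FOLLOW(A) ⊇ FOLLOW(S) ⊇ {$,b}; new: +{$}
  FOLLOW[S]={$,b}  FOLLOW[A]={$,b}
round 2: done
  FOLLOW[S]={$,b}  FOLLOW[A]={$,b}

FOLLOW(A) = ["$", "b"]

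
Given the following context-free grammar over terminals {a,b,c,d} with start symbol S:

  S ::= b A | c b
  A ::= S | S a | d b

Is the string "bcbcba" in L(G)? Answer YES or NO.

CNF form of G:
  S -> T1 A | T2 T1
  A -> S T0 | T1 A | T2 T1 | T3 T1
  T0 -> a
  T1 -> b
  T2 -> c
  T3 -> d

CYK fill:
  cell(0,0) b: {T1}  orig:{}
  cell(1,1) c: {T2}  orig:{}
  cell(2,2) b: {T1}  orig:{}
  cell(3,3) c: {T2}  orig:{}
  cell(4,4) b: {T1}  orig:{}
  cell(5,5) a: {T0}  orig:{}
  cell(0,1) bc: ∅
  cell(1,2) cb: {A,S}
  cell(2,3) bc: ∅
  cell(3,4) cb: {A,S}
  cell(4,5) ba: ∅
  cell(0,2) bcb: {A,S}
  cell(1,3) cbc: ∅
  cell(2,4) bcb: {A,S}
  cell(3,5) cba: {A}
  cell(0,3) bcbc: ∅
  cell(1,4) cbcb: ∅
  cell(2,5) bcba: {A,S}
  cell(0,4) bcbcb: ∅
  cell(1,5) cbcba: ∅
  cell(0,5) bcbcba: ∅

S ∉ T[0,5] ⇒ NO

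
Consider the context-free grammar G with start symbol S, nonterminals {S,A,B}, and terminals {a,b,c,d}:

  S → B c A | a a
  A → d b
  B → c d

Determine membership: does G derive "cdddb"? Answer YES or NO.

Convert to CNF:
  S -> B X4 | T3 T3
  A -> T0 T1
  B -> T2 T0
  T0 -> d
  T1 -> b
  T2 -> c
  T3 -> a
  X4 -> T2 A

CYK table (by increasing span):
  [0..0]={T2}  "c"  orig:{}
  [1..1]={T0}  "d"  orig:{}
  [2..2]={T0}  "d"  orig:{}
  [3..3]={T0}  "d"  orig:{}
  [4..4]={T1}  "b"  orig:{}
  [0..1]={B}  "cd"
  [1..2]=∅  "dd"
  [2..3]=∅  "dd"
  [3..4]={A}  "db"
  [0..2]=∅  "cdd"
  [1..3]=∅  "ddd"
  [2..4]=∅  "ddb"
  [0..3]=∅  "cddd"
  [1..4]=∅  "dddb"
  [0..4]=∅  "cdddb"

S ∉ T[0,4] ⇒ NO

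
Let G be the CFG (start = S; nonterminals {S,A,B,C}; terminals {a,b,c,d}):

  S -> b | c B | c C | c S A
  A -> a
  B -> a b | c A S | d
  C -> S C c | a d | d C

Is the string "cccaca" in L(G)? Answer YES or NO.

CNF form of G:
  S -> T2 B | T2 C | T2 X6 | b
  A -> a
  B -> T0 T1 | T2 X4 | d
  C -> S X5 | T0 T3 | T3 C
  T0 -> a
  T1 -> b
  T2 -> c
  T3 -> d
  X4 -> A S
  X5 -> C T2
  X6 -> S A

CYK table (by increasing span):
  T[0,0] 'c' = {T2}  orig:{}
  T[1,1] 'c' = {T2}  orig:{}
  T[2,2] 'c' = {T2}  orig:{}
  T[3,3] 'a' = {A,T0}  orig:{A}
  T[4,4] 'c' = {T2}  orig:{}
  T[5,5] 'a' = {A,T0}  orig:{A}
  T[0,1] 'cc' = ∅
  T[1,2] 'cc' = ∅
  T[2,3] 'ca' = ∅
  T[3,4] 'ac' = ∅
  T[4,5] 'ca' = ∅
  T[0,2] 'ccc' = ∅
  T[1,3] 'cca' = ∅
  T[2,4] 'cac' = ∅
  T[3,5] 'aca' = ∅
  T[0,3] 'ccca' = ∅
  T[1,4] 'ccac' = ∅
  T[2,5] 'caca' = ∅
  T[0,4] 'cccac' = ∅
  T[1,5] 'ccaca' = ∅
  T[0,5] 'cccaca' = ∅

S ∉ T[0,5] ⇒ NO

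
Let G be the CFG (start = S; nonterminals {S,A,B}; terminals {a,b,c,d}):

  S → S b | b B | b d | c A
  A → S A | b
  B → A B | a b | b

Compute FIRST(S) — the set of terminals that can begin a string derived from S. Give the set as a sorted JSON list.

FIRST sets, iterate to fixpoint:
iter 1:
  A via A→b: +{b}
  B via B→A B: +{b}
  B via B→a b: +{a}
  S via S→b B: +{b}
  S via S→c A: +{c}
  FIRST[S]={b,c}  FIRST[A]={b}  FIRST[B]={a,b}
iter 2:
  A via A→S A: +{c}
  B via B→A B: +{c}
  FIRST[S]={b,c}  FIRST[A]={b,c}  FIRST[B]={a,b,c}
iter 3: (stable)
  FIRST[S]={b,c}  FIRST[A]={b,c}  FIRST[B]={a,b,c}

FIRST(S) = ["b", "c"]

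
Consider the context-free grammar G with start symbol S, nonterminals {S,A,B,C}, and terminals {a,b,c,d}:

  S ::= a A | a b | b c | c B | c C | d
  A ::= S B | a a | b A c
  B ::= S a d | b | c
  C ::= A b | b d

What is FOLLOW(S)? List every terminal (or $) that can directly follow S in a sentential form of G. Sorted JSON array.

Compute FIRST by fixpoint:
round 1:
  A via A→a a: +{a}
  A via A→b A c: +{b}
  B via B→b: +{b}
  B via B→c: +{c}
  C via C→A b: +{a,b}
  S via S→a A: +{a}
  S via S→b c: +{b}
  S via S→c B: +{c}
  S via S→d: +{d}
  S: {a,b,c,d}  A: {a,b}  B: {b,c}  C: {a,b}
round 2:
  A via A→S B: +{c,d}
  B via B→S a d: +{a,d}
  C via C→A b: +{c,d}
  S: {a,b,c,d}  A: {a,b,c,d}  B: {a,b,c,d}  C: {a,b,c,d}
round 3: (no change)
  S: {a,b,c,d}  A: {a,b,c,d}  B: {a,b,c,d}  C: {a,b,c,d}

Compute FOLLOW by fixpoint:
FOLLOW(S) := {$}
round 1:
  A→S B: FOLLOW(S) ⊇ FIRST(B) = {a,b,c,d}; new: +{a,b,c,d}
  A→b A c: FOLLOW(A) ⊇ FIRST(c) = {c}; new: +{c}
  C→A b: FOLLOW(A) ⊇ FIRST(b) = {b}; new: +{b}
  S→a A: FOLLOW(A) ⊇ FOLLOW(S) ⊇ {$,a,b,c,d}; new: +{$,a,d}
  S→c B: FOLLOW(B) ⊇ FOLLOW(S) ⊇ {$,a,b,c,d}; new: +{$,a,b,c,d}
  S→c C: FOLLOW(C) ⊇ FOLLOW(S) ⊇ {$,a,b,c,d}; new: +{$,a,b,c,d}
  FOLLOW(S)={$,a,b,c,d}  FOLLOW(A)={$,a,b,c,d}  FOLLOW(B)={$,a,b,c,d}  FOLLOW(C)={$,a,b,c,d}
round 2: — fixpoint
  FOLLOW(S)={$,a,b,c,d}  FOLLOW(A)={$,a,b,c,d}  FOLLOW(B)={$,a,b,c,d}  FOLLOW(C)={$,a,b,c,d}

FOLLOW(S) = ["$", "a", "b", "c", "d"]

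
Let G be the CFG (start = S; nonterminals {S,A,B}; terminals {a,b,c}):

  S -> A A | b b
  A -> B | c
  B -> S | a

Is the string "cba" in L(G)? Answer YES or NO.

Convert to CNF:
  S -> A A | T0 T0
  A -> A A | T0 T0 | a | c
  B -> A A | T0 T0 | a
  T0 -> b

CYK fill:
  cell(0,0) c: {A}
  cell(1,1) b: {T0}  orig:{}
  cell(2,2) a: {A,B}
  cell(0,1) cb: ∅
  cell(1,2) ba: ∅
  cell(0,2) cba: ∅

S ∉ T[0,2] ⇒ NO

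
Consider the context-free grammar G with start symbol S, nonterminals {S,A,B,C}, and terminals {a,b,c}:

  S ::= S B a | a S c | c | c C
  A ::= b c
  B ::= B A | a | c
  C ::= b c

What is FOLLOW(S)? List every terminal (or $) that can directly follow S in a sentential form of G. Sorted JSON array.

FIRST sets, iterate to fixpoint:
[1]
  A via A→b c: +{b}
  B via B→a: +{a}
  B via B→c: +{c}
  C via C→b c: +{b}
  S via S→a S c: +{a}
  S via S→c: +{c}
  S: {a,c}  A: {b}  B: {a,c}  C: {b}
[2] (stable)
  S: {a,c}  A: {b}  B: {a,c}  C: {b}

FOLLOW sets:
seed FOLLOW(S) with $
[1]
  B→B A: FOLLOW(B) ⊇ FIRST(A) = {b}; new: +{b}
  B→B A: FOLLOW(A) ⊇ FOLLOW(B) ⊇ {b}; new: +{b}
  S→S B a: FOLLOW(S) ⊇ FIRST(B) = {a,c}; new: +{a,c}
  S→S B a: FOLLOW(B) ⊇ FIRST(a) = {a}; new: +{a}
  S→c C: FOLLOW(C) ⊇ FOLLOW(S) ⊇ {$,a,c}; new: +{$,a,c}
  S: {$,a,c}  A: {b}  B: {a,b}  C: {$,a,c}
[2]
  B→B A: FOLLOW(A) ⊇ FOLLOW(B) ⊇ {a,b}; new: +{a}
  S: {$,a,c}  A: {a,b}  B: {a,b}  C: {$,a,c}
[3] done
  S: {$,a,c}  A: {a,b}  B: {a,b}  C: {$,a,c}

FOLLOW(S) = ["$", "a", "c"]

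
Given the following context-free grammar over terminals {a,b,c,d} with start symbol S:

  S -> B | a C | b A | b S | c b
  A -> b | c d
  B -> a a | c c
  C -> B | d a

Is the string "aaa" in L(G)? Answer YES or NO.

Convert to CNF:
  S -> T0 T0 | T0 T3 | T2 C | T2 T2 | T3 A | T3 S
  A -> T0 T1 | b
  B -> T0 T0 | T2 T2
  C -> T0 T0 | T1 T2 | T2 T2
  T0 -> c
  T1 -> d
  T2 -> a
  T3 -> b

CYK table (by increasing span):
  T[0,0] 'a' = {T2}  orig:{}
  T[1,1] 'a' = {T2}  orig:{}
  T[2,2] 'a' = {T2}  orig:{}
  T[0,1] 'aa' = {B,C,S}
  T[1,2] 'aa' = {B,C,S}
  T[0,2] 'aaa' = {S}

S ∈ T[0,2] ⇒ YES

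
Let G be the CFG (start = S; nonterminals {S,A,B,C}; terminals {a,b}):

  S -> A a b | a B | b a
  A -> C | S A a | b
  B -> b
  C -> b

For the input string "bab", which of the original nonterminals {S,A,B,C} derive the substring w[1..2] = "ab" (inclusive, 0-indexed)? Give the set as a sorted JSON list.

Convert to CNF:
  S -> A X3 | T0 B | T1 T0
  A -> S X2 | b
  B -> b
  C -> b
  T0 -> a
  T1 -> b
  X2 -> A T0
  X3 -> T0 T1

CYK fill (cells [i..j] with 1 ≤ i ≤ j ≤ 2 only):
  T[1,1] 'a' = {T0}  orig:{}
  T[2,2] 'b' = {A,B,C,T1}  orig:{A,B,C}
  T[1,2] 'ab' = {S,X3}  orig:{S}

Original NTs in T[1,2] deriving "ab": ["S"]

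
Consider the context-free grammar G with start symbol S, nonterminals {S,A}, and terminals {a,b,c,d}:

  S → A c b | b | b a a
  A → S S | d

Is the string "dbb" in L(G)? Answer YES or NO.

Convert to CNF:
  S -> A X3 | T1 X4 | b
  A -> S S | d
  T0 -> c
  T1 -> b
  T2 -> a
  X3 -> T0 T1
  X4 -> T2 T2

CYK fill:
  cell(0,0) d: {A}
  cell(1,1) b: {S,T1}  orig:{S}
  cell(2,2) b: {S,T1}  orig:{S}
  cell(0,1) db: ∅
  cell(1,2) bb: {A}
  cell(0,2) dbb: ∅

S ∉ T[0,2] ⇒ NO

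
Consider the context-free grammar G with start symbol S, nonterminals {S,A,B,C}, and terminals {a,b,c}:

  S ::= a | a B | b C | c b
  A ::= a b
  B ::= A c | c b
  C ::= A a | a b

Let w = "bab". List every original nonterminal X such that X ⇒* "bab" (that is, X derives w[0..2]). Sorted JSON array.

CNF form of G:
  S -> T0 B | T1 C | T2 T1 | a
  A -> T0 T1
  B -> A T2 | T2 T1
  C -> A T0 | T0 T1
  T0 -> a
  T1 -> b
  T2 -> c

CYK table (by increasing span), restricted to cells inside w[0..2]:
  [0..0]={T1}  "b"  orig:{}
  [1..1]={S,T0}  "a"  orig:{S}
  [2..2]={T1}  "b"  orig:{}
  [0..1]=∅  "ba"
  [1..2]={A,C}  "ab"
  [0..2]={S}  "bab"

Original NTs in T[0,2] deriving "bab": ["S"]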